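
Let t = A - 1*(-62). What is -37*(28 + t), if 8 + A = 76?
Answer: -5846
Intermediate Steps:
A = 68 (A = -8 + 76 = 68)
t = 130 (t = 68 - 1*(-62) = 68 + 62 = 130)
-37*(28 + t) = -37*(28 + 130) = -37*158 = -5846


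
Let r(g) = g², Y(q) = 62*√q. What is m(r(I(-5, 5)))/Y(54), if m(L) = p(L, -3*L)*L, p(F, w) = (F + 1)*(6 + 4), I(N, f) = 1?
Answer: 5*√6/279 ≈ 0.043898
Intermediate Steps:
p(F, w) = 10 + 10*F (p(F, w) = (1 + F)*10 = 10 + 10*F)
m(L) = L*(10 + 10*L) (m(L) = (10 + 10*L)*L = L*(10 + 10*L))
m(r(I(-5, 5)))/Y(54) = (10*1²*(1 + 1²))/((62*√54)) = (10*1*(1 + 1))/((62*(3*√6))) = (10*1*2)/((186*√6)) = 20*(√6/1116) = 5*√6/279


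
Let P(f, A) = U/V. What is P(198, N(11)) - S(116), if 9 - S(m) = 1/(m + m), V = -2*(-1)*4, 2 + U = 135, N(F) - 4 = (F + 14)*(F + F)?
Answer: 885/116 ≈ 7.6293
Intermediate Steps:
N(F) = 4 + 2*F*(14 + F) (N(F) = 4 + (F + 14)*(F + F) = 4 + (14 + F)*(2*F) = 4 + 2*F*(14 + F))
U = 133 (U = -2 + 135 = 133)
V = 8 (V = 2*4 = 8)
S(m) = 9 - 1/(2*m) (S(m) = 9 - 1/(m + m) = 9 - 1/(2*m))
P(f, A) = 133/8
P(198, N(11)) - S(116) = 133/8 - (9 - 1/2/116) = 133/8 - (9 - 1/2*1/116) = 133/8 - (9 - 1/232) = 133/8 - 1*2087/232 = 133/8 - 2087/232 = 885/116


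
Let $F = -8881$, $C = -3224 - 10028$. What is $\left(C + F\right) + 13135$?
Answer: $-8998$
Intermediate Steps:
$C = -13252$ ($C = -3224 - 10028 = -13252$)
$\left(C + F\right) + 13135 = \left(-13252 - 8881\right) + 13135 = -22133 + 13135 = -8998$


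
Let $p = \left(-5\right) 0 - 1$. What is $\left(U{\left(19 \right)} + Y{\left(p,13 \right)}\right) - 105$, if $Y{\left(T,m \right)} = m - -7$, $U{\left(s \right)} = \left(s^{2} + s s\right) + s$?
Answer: $656$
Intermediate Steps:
$U{\left(s \right)} = s + 2 s^{2}$ ($U{\left(s \right)} = \left(s^{2} + s^{2}\right) + s = 2 s^{2} + s = s + 2 s^{2}$)
$p = -1$ ($p = 0 - 1 = -1$)
$Y{\left(T,m \right)} = 7 + m$ ($Y{\left(T,m \right)} = m + 7 = 7 + m$)
$\left(U{\left(19 \right)} + Y{\left(p,13 \right)}\right) - 105 = \left(19 \left(1 + 2 \cdot 19\right) + \left(7 + 13\right)\right) - 105 = \left(19 \left(1 + 38\right) + 20\right) - 105 = \left(19 \cdot 39 + 20\right) - 105 = \left(741 + 20\right) - 105 = 761 - 105 = 656$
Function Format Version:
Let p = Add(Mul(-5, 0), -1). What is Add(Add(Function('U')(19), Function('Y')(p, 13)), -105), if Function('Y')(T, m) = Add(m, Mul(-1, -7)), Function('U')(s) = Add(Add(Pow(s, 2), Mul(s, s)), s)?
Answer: 656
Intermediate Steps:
Function('U')(s) = Add(s, Mul(2, Pow(s, 2))) (Function('U')(s) = Add(Add(Pow(s, 2), Pow(s, 2)), s) = Add(Mul(2, Pow(s, 2)), s) = Add(s, Mul(2, Pow(s, 2))))
p = -1 (p = Add(0, -1) = -1)
Function('Y')(T, m) = Add(7, m) (Function('Y')(T, m) = Add(m, 7) = Add(7, m))
Add(Add(Function('U')(19), Function('Y')(p, 13)), -105) = Add(Add(Mul(19, Add(1, Mul(2, 19))), Add(7, 13)), -105) = Add(Add(Mul(19, Add(1, 38)), 20), -105) = Add(Add(Mul(19, 39), 20), -105) = Add(Add(741, 20), -105) = Add(761, -105) = 656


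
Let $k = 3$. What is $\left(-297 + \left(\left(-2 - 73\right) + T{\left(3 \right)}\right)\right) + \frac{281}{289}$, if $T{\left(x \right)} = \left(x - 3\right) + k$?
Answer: $- \frac{106360}{289} \approx -368.03$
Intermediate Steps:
$T{\left(x \right)} = x$ ($T{\left(x \right)} = \left(x - 3\right) + 3 = \left(-3 + x\right) + 3 = x$)
$\left(-297 + \left(\left(-2 - 73\right) + T{\left(3 \right)}\right)\right) + \frac{281}{289} = \left(-297 + \left(\left(-2 - 73\right) + 3\right)\right) + \frac{281}{289} = \left(-297 + \left(-75 + 3\right)\right) + 281 \cdot \frac{1}{289} = \left(-297 - 72\right) + \frac{281}{289} = -369 + \frac{281}{289} = - \frac{106360}{289}$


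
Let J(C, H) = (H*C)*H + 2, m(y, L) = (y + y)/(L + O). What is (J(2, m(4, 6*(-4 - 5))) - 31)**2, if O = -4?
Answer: 593263449/707281 ≈ 838.79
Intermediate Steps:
m(y, L) = 2*y/(-4 + L) (m(y, L) = (y + y)/(L - 4) = (2*y)/(-4 + L) = 2*y/(-4 + L))
J(C, H) = 2 + C*H**2 (J(C, H) = (C*H)*H + 2 = C*H**2 + 2 = 2 + C*H**2)
(J(2, m(4, 6*(-4 - 5))) - 31)**2 = ((2 + 2*(2*4/(-4 + 6*(-4 - 5)))**2) - 31)**2 = ((2 + 2*(2*4/(-4 + 6*(-9)))**2) - 31)**2 = ((2 + 2*(2*4/(-4 - 54))**2) - 31)**2 = ((2 + 2*(2*4/(-58))**2) - 31)**2 = ((2 + 2*(2*4*(-1/58))**2) - 31)**2 = ((2 + 2*(-4/29)**2) - 31)**2 = ((2 + 2*(16/841)) - 31)**2 = ((2 + 32/841) - 31)**2 = (1714/841 - 31)**2 = (-24357/841)**2 = 593263449/707281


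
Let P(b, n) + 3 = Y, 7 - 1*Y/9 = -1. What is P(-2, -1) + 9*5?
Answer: 114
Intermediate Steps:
Y = 72 (Y = 63 - 9*(-1) = 63 + 9 = 72)
P(b, n) = 69 (P(b, n) = -3 + 72 = 69)
P(-2, -1) + 9*5 = 69 + 9*5 = 69 + 45 = 114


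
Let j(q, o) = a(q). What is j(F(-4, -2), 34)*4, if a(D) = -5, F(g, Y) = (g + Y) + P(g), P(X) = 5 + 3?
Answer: -20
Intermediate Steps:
P(X) = 8
F(g, Y) = 8 + Y + g (F(g, Y) = (g + Y) + 8 = (Y + g) + 8 = 8 + Y + g)
j(q, o) = -5
j(F(-4, -2), 34)*4 = -5*4 = -20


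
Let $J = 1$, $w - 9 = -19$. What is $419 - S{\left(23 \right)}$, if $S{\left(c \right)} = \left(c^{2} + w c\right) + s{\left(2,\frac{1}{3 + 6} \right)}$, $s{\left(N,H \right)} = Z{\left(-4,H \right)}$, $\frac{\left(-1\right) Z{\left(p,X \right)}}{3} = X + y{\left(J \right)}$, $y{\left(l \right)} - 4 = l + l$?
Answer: $\frac{415}{3} \approx 138.33$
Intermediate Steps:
$w = -10$ ($w = 9 - 19 = -10$)
$y{\left(l \right)} = 4 + 2 l$ ($y{\left(l \right)} = 4 + \left(l + l\right) = 4 + 2 l$)
$Z{\left(p,X \right)} = -18 - 3 X$ ($Z{\left(p,X \right)} = - 3 \left(X + \left(4 + 2 \cdot 1\right)\right) = - 3 \left(X + \left(4 + 2\right)\right) = - 3 \left(X + 6\right) = - 3 \left(6 + X\right) = -18 - 3 X$)
$s{\left(N,H \right)} = -18 - 3 H$
$S{\left(c \right)} = - \frac{55}{3} + c^{2} - 10 c$ ($S{\left(c \right)} = \left(c^{2} - 10 c\right) - \left(18 + \frac{3}{3 + 6}\right) = \left(c^{2} - 10 c\right) - \left(18 + \frac{3}{9}\right) = \left(c^{2} - 10 c\right) - \frac{55}{3} = - \frac{55}{3} + c^{2} - 10 c$)
$419 - S{\left(23 \right)} = 419 - \left(- \frac{55}{3} + 23^{2} - 230\right) = 419 - \left(- \frac{55}{3} + 529 - 230\right) = 419 - \frac{842}{3} = \frac{415}{3}$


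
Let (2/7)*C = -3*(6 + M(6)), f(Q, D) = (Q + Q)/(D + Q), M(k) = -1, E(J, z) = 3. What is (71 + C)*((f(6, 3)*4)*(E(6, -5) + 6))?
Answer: 888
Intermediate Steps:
f(Q, D) = 2*Q/(D + Q) (f(Q, D) = (2*Q)/(D + Q) = 2*Q/(D + Q))
C = -105/2 (C = 7*(-3*(6 - 1))/2 = 7*(-3*5)/2 = (7/2)*(-15) = -105/2 ≈ -52.500)
(71 + C)*((f(6, 3)*4)*(E(6, -5) + 6)) = (71 - 105/2)*(((2*6/(3 + 6))*4)*(3 + 6)) = 37*(((2*6/9)*4)*9)/2 = 37*(((2*6*(1/9))*4)*9)/2 = 37*(((4/3)*4)*9)/2 = 37*((16/3)*9)/2 = (37/2)*48 = 888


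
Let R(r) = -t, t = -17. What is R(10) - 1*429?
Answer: -412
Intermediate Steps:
R(r) = 17 (R(r) = -1*(-17) = 17)
R(10) - 1*429 = 17 - 1*429 = 17 - 429 = -412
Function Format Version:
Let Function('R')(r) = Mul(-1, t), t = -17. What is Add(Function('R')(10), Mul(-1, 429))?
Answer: -412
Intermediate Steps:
Function('R')(r) = 17 (Function('R')(r) = Mul(-1, -17) = 17)
Add(Function('R')(10), Mul(-1, 429)) = Add(17, Mul(-1, 429)) = Add(17, -429) = -412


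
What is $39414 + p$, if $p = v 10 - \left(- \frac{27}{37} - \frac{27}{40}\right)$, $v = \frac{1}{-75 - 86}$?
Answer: $\frac{9391887839}{238280} \approx 39415.0$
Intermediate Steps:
$v = - \frac{1}{161}$ ($v = \frac{1}{-161} = - \frac{1}{161} \approx -0.0062112$)
$p = \frac{319919}{238280}$ ($p = \left(- \frac{1}{161}\right) 10 - \left(- \frac{27}{37} - \frac{27}{40}\right) = - \frac{10}{161} - - \frac{2079}{1480} = - \frac{10}{161} + \left(\frac{27}{40} + \frac{27}{37}\right) = - \frac{10}{161} + \frac{2079}{1480} = \frac{319919}{238280} \approx 1.3426$)
$39414 + p = 39414 + \frac{319919}{238280} = \frac{9391887839}{238280}$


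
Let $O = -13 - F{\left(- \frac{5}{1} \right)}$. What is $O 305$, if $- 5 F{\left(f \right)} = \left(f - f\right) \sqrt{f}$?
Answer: $-3965$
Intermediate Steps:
$F{\left(f \right)} = 0$ ($F{\left(f \right)} = - \frac{\left(f - f\right) \sqrt{f}}{5} = - \frac{0 \sqrt{f}}{5} = \left(- \frac{1}{5}\right) 0 = 0$)
$O = -13$ ($O = -13 - 0 = -13 + 0 = -13$)
$O 305 = \left(-13\right) 305 = -3965$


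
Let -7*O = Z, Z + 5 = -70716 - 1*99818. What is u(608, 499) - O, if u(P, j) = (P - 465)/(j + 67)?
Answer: -96524073/3962 ≈ -24362.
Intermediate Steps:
Z = -170539 (Z = -5 + (-70716 - 1*99818) = -5 + (-70716 - 99818) = -5 - 170534 = -170539)
O = 170539/7 (O = -⅐*(-170539) = 170539/7 ≈ 24363.)
u(P, j) = (-465 + P)/(67 + j)
u(608, 499) - O = (-465 + 608)/(67 + 499) - 1*170539/7 = 143/566 - 170539/7 = -96524073/3962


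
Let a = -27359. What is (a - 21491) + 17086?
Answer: -31764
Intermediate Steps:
(a - 21491) + 17086 = (-27359 - 21491) + 17086 = -48850 + 17086 = -31764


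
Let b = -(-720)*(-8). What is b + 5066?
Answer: -694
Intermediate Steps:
b = -5760 (b = -72*80 = -5760)
b + 5066 = -5760 + 5066 = -694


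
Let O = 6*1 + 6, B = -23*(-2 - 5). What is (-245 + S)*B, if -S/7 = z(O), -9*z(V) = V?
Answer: -113827/3 ≈ -37942.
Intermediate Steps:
B = 161 (B = -23*(-7) = 161)
O = 12 (O = 6 + 6 = 12)
z(V) = -V/9
S = 28/3 (S = -(-7)*12/9 = -7*(-4/3) = 28/3 ≈ 9.3333)
(-245 + S)*B = (-245 + 28/3)*161 = -707/3*161 = -113827/3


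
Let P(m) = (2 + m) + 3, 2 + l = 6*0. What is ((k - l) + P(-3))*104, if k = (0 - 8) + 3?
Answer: -104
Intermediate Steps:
l = -2 (l = -2 + 6*0 = -2 + 0 = -2)
k = -5 (k = -8 + 3 = -5)
P(m) = 5 + m
((k - l) + P(-3))*104 = ((-5 - 1*(-2)) + (5 - 3))*104 = ((-5 + 2) + 2)*104 = (-3 + 2)*104 = -1*104 = -104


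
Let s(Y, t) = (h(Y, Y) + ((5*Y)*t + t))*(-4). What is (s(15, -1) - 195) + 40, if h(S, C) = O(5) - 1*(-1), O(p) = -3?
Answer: 157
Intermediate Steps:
h(S, C) = -2 (h(S, C) = -3 - 1*(-1) = -3 + 1 = -2)
s(Y, t) = 8 - 4*t - 20*Y*t (s(Y, t) = (-2 + ((5*Y)*t + t))*(-4) = (-2 + (5*Y*t + t))*(-4) = (-2 + (t + 5*Y*t))*(-4) = (-2 + t + 5*Y*t)*(-4) = 8 - 4*t - 20*Y*t)
(s(15, -1) - 195) + 40 = ((8 - 4*(-1) - 20*15*(-1)) - 195) + 40 = ((8 + 4 + 300) - 195) + 40 = (312 - 195) + 40 = 117 + 40 = 157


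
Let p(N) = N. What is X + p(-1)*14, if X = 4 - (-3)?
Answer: -7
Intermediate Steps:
X = 7 (X = 4 - 1*(-3) = 4 + 3 = 7)
X + p(-1)*14 = 7 - 1*14 = 7 - 14 = -7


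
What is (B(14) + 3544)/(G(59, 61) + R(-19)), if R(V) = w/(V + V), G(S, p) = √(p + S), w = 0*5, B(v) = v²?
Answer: 187*√30/3 ≈ 341.41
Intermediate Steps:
w = 0
G(S, p) = √(S + p)
R(V) = 0 (R(V) = 0/(V + V) = 0/(2*V) = (1/(2*V))*0 = 0)
(B(14) + 3544)/(G(59, 61) + R(-19)) = (14² + 3544)/(√(59 + 61) + 0) = (196 + 3544)/(√120 + 0) = 3740/(2*√30 + 0) = 3740/((2*√30)) = 3740*(√30/60) = 187*√30/3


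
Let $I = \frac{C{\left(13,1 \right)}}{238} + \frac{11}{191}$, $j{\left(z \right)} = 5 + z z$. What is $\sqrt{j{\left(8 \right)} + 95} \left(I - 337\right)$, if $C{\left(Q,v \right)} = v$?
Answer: $- \frac{15316537 \sqrt{41}}{22729} \approx -4314.9$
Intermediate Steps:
$j{\left(z \right)} = 5 + z^{2}$
$I = \frac{2809}{45458}$ ($I = 1 \cdot \frac{1}{238} + \frac{11}{191} = 1 \cdot \frac{1}{238} + 11 \cdot \frac{1}{191} = \frac{1}{238} + \frac{11}{191} = \frac{2809}{45458} \approx 0.061793$)
$\sqrt{j{\left(8 \right)} + 95} \left(I - 337\right) = \sqrt{\left(5 + 8^{2}\right) + 95} \left(\frac{2809}{45458} - 337\right) = \sqrt{\left(5 + 64\right) + 95} \left(- \frac{15316537}{45458}\right) = \sqrt{69 + 95} \left(- \frac{15316537}{45458}\right) = \sqrt{164} \left(- \frac{15316537}{45458}\right) = 2 \sqrt{41} \left(- \frac{15316537}{45458}\right) = - \frac{15316537 \sqrt{41}}{22729}$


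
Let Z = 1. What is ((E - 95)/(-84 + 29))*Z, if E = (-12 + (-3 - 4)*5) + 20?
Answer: 122/55 ≈ 2.2182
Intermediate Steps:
E = -27 (E = (-12 - 7*5) + 20 = (-12 - 35) + 20 = -47 + 20 = -27)
((E - 95)/(-84 + 29))*Z = ((-27 - 95)/(-84 + 29))*1 = -122/(-55)*1 = -122*(-1/55)*1 = (122/55)*1 = 122/55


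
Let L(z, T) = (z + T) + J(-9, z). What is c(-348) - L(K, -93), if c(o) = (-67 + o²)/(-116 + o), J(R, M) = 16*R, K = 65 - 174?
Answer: 39507/464 ≈ 85.144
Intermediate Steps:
K = -109
c(o) = (-67 + o²)/(-116 + o)
L(z, T) = -144 + T + z (L(z, T) = (z + T) + 16*(-9) = (T + z) - 144 = -144 + T + z)
c(-348) - L(K, -93) = (-67 + (-348)²)/(-116 - 348) - (-144 - 93 - 109) = (-67 + 121104)/(-464) - 1*(-346) = -1/464*121037 + 346 = -121037/464 + 346 = 39507/464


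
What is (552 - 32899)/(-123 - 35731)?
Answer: 4621/5122 ≈ 0.90219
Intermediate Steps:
(552 - 32899)/(-123 - 35731) = -32347/(-35854) = -32347*(-1/35854) = 4621/5122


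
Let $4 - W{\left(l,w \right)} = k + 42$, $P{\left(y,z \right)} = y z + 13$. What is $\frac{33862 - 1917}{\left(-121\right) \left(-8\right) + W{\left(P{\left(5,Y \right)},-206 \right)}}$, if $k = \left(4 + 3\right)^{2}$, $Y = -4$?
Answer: $\frac{31945}{881} \approx 36.26$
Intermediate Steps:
$k = 49$ ($k = 7^{2} = 49$)
$P{\left(y,z \right)} = 13 + y z$
$W{\left(l,w \right)} = -87$ ($W{\left(l,w \right)} = 4 - \left(49 + 42\right) = 4 - 91 = -87$)
$\frac{33862 - 1917}{\left(-121\right) \left(-8\right) + W{\left(P{\left(5,Y \right)},-206 \right)}} = \frac{33862 - 1917}{\left(-121\right) \left(-8\right) - 87} = \frac{31945}{968 - 87} = \frac{31945}{881}$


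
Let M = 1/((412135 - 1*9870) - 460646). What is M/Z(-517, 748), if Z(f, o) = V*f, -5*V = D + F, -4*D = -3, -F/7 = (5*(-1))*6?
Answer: -20/25444249611 ≈ -7.8603e-10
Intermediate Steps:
F = 210 (F = -7*5*(-1)*6 = -(-35)*6 = -7*(-30) = 210)
D = ¾ (D = -¼*(-3) = ¾ ≈ 0.75000)
V = -843/20 (V = -(¾ + 210)/5 = -⅕*843/4 = -843/20 ≈ -42.150)
M = -1/58381 (M = 1/((412135 - 9870) - 460646) = 1/(402265 - 460646) = 1/(-58381) = -1/58381 ≈ -1.7129e-5)
Z(f, o) = -843*f/20
M/Z(-517, 748) = -1/(58381*((-843/20*(-517)))) = -1/(58381*435831/20) = -1/58381*20/435831 = -20/25444249611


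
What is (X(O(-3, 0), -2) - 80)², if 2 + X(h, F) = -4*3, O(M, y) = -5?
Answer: 8836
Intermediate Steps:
X(h, F) = -14 (X(h, F) = -2 - 4*3 = -2 - 12 = -14)
(X(O(-3, 0), -2) - 80)² = (-14 - 80)² = (-94)² = 8836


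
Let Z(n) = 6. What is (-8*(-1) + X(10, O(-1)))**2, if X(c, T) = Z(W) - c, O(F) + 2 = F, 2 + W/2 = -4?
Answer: 16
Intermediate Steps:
W = -12 (W = -4 + 2*(-4) = -4 - 8 = -12)
O(F) = -2 + F
X(c, T) = 6 - c
(-8*(-1) + X(10, O(-1)))**2 = (-8*(-1) + (6 - 1*10))**2 = (8 + (6 - 10))**2 = (8 - 4)**2 = 4**2 = 16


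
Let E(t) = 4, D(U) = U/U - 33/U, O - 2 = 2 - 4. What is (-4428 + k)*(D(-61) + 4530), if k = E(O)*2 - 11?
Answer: -1224834744/61 ≈ -2.0079e+7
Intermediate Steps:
O = 0 (O = 2 + (2 - 4) = 2 - 2 = 0)
D(U) = 1 - 33/U
k = -3 (k = 4*2 - 11 = 8 - 11 = -3)
(-4428 + k)*(D(-61) + 4530) = (-4428 - 3)*((-33 - 61)/(-61) + 4530) = -4431*(-1/61*(-94) + 4530) = -4431*(94/61 + 4530) = -4431*276424/61 = -1224834744/61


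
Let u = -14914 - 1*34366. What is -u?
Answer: 49280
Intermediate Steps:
u = -49280 (u = -14914 - 34366 = -49280)
-u = -1*(-49280) = 49280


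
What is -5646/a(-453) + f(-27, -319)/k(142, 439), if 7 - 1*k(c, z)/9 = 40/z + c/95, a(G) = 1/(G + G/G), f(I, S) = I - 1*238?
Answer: 5186078186791/2032173 ≈ 2.5520e+6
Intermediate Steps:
f(I, S) = -238 + I (f(I, S) = I - 238 = -238 + I)
a(G) = 1/(1 + G) (a(G) = 1/(G + 1) = 1/(1 + G))
k(c, z) = 63 - 360/z - 9*c/95 (k(c, z) = 63 - 9*(40/z + c/95) = 63 + (-360/z - 9*c/95) = 63 - 360/z - 9*c/95)
-5646/a(-453) + f(-27, -319)/k(142, 439) = -5646/(1/(1 - 453)) + (-238 - 27)/(63 - 360/439 - 9/95*142) = -5646/(1/(-452)) - 265/(63 - 360*1/439 - 1278/95) = -5646/(-1/452) - 265/(63 - 360/439 - 1278/95) = -5646*(-452) - 265/2032173/41705 = 2551992 - 265*41705/2032173 = 2551992 - 11051825/2032173 = 5186078186791/2032173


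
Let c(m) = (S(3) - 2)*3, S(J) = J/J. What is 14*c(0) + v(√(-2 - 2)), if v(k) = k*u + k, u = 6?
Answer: -42 + 14*I ≈ -42.0 + 14.0*I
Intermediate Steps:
v(k) = 7*k (v(k) = k*6 + k = 6*k + k = 7*k)
S(J) = 1
c(m) = -3 (c(m) = (1 - 2)*3 = -1*3 = -3)
14*c(0) + v(√(-2 - 2)) = 14*(-3) + 7*√(-2 - 2) = -42 + 7*√(-4) = -42 + 7*(2*I) = -42 + 14*I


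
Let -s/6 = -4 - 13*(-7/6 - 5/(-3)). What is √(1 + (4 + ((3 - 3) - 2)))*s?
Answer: 63*√3 ≈ 109.12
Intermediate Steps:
s = 63 (s = -6*(-4 - 13*(-7/6 - 5/(-3))) = -6*(-4 - 13*(-7*⅙ - 5*(-⅓))) = -6*(-4 - 13*(-7/6 + 5/3)) = -6*(-4 - 13*½) = -6*(-4 - 13/2) = -6*(-21/2) = 63)
√(1 + (4 + ((3 - 3) - 2)))*s = √(1 + (4 + ((3 - 3) - 2)))*63 = √(1 + (4 + (0 - 2)))*63 = √(1 + (4 - 2))*63 = √(1 + 2)*63 = √3*63 = 63*√3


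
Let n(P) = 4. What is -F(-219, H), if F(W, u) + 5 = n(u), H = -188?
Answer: 1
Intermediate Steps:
F(W, u) = -1 (F(W, u) = -5 + 4 = -1)
-F(-219, H) = -1*(-1) = 1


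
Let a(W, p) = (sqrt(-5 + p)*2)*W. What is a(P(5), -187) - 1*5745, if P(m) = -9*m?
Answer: -5745 - 720*I*sqrt(3) ≈ -5745.0 - 1247.1*I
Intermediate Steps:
a(W, p) = 2*W*sqrt(-5 + p) (a(W, p) = (2*sqrt(-5 + p))*W = 2*W*sqrt(-5 + p))
a(P(5), -187) - 1*5745 = 2*(-9*5)*sqrt(-5 - 187) - 1*5745 = 2*(-45)*sqrt(-192) - 5745 = 2*(-45)*(8*I*sqrt(3)) - 5745 = -720*I*sqrt(3) - 5745 = -5745 - 720*I*sqrt(3)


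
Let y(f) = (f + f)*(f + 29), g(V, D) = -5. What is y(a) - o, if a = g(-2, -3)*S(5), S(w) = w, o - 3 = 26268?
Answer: -26471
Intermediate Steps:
o = 26271 (o = 3 + 26268 = 26271)
a = -25 (a = -5*5 = -25)
y(f) = 2*f*(29 + f) (y(f) = (2*f)*(29 + f) = 2*f*(29 + f))
y(a) - o = 2*(-25)*(29 - 25) - 1*26271 = 2*(-25)*4 - 26271 = -200 - 26271 = -26471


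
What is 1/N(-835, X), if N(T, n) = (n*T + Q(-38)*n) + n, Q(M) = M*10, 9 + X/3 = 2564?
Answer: -1/9305310 ≈ -1.0747e-7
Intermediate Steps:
X = 7665 (X = -27 + 3*2564 = -27 + 7692 = 7665)
Q(M) = 10*M
N(T, n) = -379*n + T*n (N(T, n) = (n*T + (10*(-38))*n) + n = (T*n - 380*n) + n = (-380*n + T*n) + n = -379*n + T*n)
1/N(-835, X) = 1/(7665*(-379 - 835)) = 1/(7665*(-1214)) = 1/(-9305310) = -1/9305310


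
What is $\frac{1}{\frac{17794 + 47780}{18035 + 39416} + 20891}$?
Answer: $\frac{57451}{1200274415} \approx 4.7865 \cdot 10^{-5}$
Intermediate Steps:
$\frac{1}{\frac{17794 + 47780}{18035 + 39416} + 20891} = \frac{1}{\frac{65574}{57451} + 20891} = \frac{1}{\frac{1200274415}{57451}} = \frac{57451}{1200274415}$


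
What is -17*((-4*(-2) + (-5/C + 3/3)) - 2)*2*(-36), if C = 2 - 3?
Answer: 14688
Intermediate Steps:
C = -1
-17*((-4*(-2) + (-5/C + 3/3)) - 2)*2*(-36) = -17*((-4*(-2) + (-5/(-1) + 3/3)) - 2)*2*(-36) = -17*((8 + (-5*(-1) + 3*(⅓))) - 2)*2*(-36) = -17*((8 + (5 + 1)) - 2)*2*(-36) = -17*((8 + 6) - 2)*2*(-36) = -17*(14 - 2)*2*(-36) = -204*2*(-36) = -17*24*(-36) = -408*(-36) = 14688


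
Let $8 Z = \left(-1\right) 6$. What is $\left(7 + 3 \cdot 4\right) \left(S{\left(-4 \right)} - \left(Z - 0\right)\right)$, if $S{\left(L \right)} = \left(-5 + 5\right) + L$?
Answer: $- \frac{247}{4} \approx -61.75$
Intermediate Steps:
$S{\left(L \right)} = L$ ($S{\left(L \right)} = 0 + L = L$)
$Z = - \frac{3}{4}$ ($Z = \frac{\left(-1\right) 6}{8} = \frac{1}{8} \left(-6\right) = - \frac{3}{4} \approx -0.75$)
$\left(7 + 3 \cdot 4\right) \left(S{\left(-4 \right)} - \left(Z - 0\right)\right) = \left(7 + 3 \cdot 4\right) \left(-4 - \left(- \frac{3}{4} - 0\right)\right) = \left(7 + 12\right) \left(-4 - \left(- \frac{3}{4} + 0\right)\right) = 19 \left(-4 - - \frac{3}{4}\right) = 19 \left(-4 + \frac{3}{4}\right) = 19 \left(- \frac{13}{4}\right) = - \frac{247}{4}$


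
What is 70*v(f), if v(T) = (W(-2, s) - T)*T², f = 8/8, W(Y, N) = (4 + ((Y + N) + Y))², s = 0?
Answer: -70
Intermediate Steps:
W(Y, N) = (4 + N + 2*Y)² (W(Y, N) = (4 + ((N + Y) + Y))² = (4 + (N + 2*Y))² = (4 + N + 2*Y)²)
f = 1 (f = 8*(⅛) = 1)
v(T) = -T³ (v(T) = ((4 + 0 + 2*(-2))² - T)*T² = ((4 + 0 - 4)² - T)*T² = (0² - T)*T² = (0 - T)*T² = (-T)*T² = -T³)
70*v(f) = 70*(-1*1³) = 70*(-1*1) = 70*(-1) = -70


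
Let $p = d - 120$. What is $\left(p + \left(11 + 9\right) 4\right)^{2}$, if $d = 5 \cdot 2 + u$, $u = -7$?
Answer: $1369$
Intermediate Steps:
$d = 3$ ($d = 5 \cdot 2 - 7 = 10 - 7 = 3$)
$p = -117$ ($p = 3 - 120 = -117$)
$\left(p + \left(11 + 9\right) 4\right)^{2} = \left(-117 + \left(11 + 9\right) 4\right)^{2} = \left(-117 + 20 \cdot 4\right)^{2} = \left(-117 + 80\right)^{2} = \left(-37\right)^{2} = 1369$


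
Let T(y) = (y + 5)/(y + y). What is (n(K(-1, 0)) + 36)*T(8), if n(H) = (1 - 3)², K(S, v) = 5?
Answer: 65/2 ≈ 32.500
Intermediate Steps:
n(H) = 4 (n(H) = (-2)² = 4)
T(y) = (5 + y)/(2*y) (T(y) = (5 + y)/((2*y)) = (5 + y)*(1/(2*y)) = (5 + y)/(2*y))
(n(K(-1, 0)) + 36)*T(8) = (4 + 36)*((½)*(5 + 8)/8) = 40*((½)*(⅛)*13) = 40*(13/16) = 65/2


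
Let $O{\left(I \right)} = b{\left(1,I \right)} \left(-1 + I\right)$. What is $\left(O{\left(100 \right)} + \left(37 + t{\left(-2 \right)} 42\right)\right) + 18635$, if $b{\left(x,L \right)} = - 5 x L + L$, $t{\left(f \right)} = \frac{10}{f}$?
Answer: $-21138$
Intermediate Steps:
$b{\left(x,L \right)} = L - 5 L x$ ($b{\left(x,L \right)} = - 5 L x + L = L - 5 L x$)
$O{\left(I \right)} = - 4 I \left(-1 + I\right)$ ($O{\left(I \right)} = I \left(1 - 5\right) \left(-1 + I\right) = I \left(-4\right) \left(-1 + I\right) = - 4 I \left(-1 + I\right)$)
$\left(O{\left(100 \right)} + \left(37 + t{\left(-2 \right)} 42\right)\right) + 18635 = \left(4 \cdot 100 \left(1 - 100\right) + \left(37 + \frac{10}{-2} \cdot 42\right)\right) + 18635 = \left(4 \cdot 100 \left(1 - 100\right) + \left(37 + 10 \left(- \frac{1}{2}\right) 42\right)\right) + 18635 = \left(4 \cdot 100 \left(-99\right) + \left(37 - 210\right)\right) + 18635 = \left(-39600 + \left(37 - 210\right)\right) + 18635 = \left(-39600 - 173\right) + 18635 = -39773 + 18635 = -21138$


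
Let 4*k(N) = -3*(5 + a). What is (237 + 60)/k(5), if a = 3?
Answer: -99/2 ≈ -49.500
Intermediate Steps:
k(N) = -6 (k(N) = (-3*(5 + 3))/4 = (-3*8)/4 = (¼)*(-24) = -6)
(237 + 60)/k(5) = (237 + 60)/(-6) = 297*(-⅙) = -99/2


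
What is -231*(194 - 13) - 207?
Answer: -42018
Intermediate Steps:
-231*(194 - 13) - 207 = -231*181 - 207 = -41811 - 207 = -42018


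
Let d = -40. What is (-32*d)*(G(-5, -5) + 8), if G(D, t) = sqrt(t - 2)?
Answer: 10240 + 1280*I*sqrt(7) ≈ 10240.0 + 3386.6*I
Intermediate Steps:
G(D, t) = sqrt(-2 + t)
(-32*d)*(G(-5, -5) + 8) = (-32*(-40))*(sqrt(-2 - 5) + 8) = 1280*(sqrt(-7) + 8) = 1280*(I*sqrt(7) + 8) = 1280*(8 + I*sqrt(7)) = 10240 + 1280*I*sqrt(7)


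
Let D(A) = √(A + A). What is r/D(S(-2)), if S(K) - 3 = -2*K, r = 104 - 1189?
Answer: -155*√14/2 ≈ -289.98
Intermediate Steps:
r = -1085
S(K) = 3 - 2*K
D(A) = √2*√A (D(A) = √(2*A) = √2*√A)
r/D(S(-2)) = -1085*√2/(2*√(3 - 2*(-2))) = -1085*√2/(2*√(3 + 4)) = -1085*√14/14 = -155*√14/2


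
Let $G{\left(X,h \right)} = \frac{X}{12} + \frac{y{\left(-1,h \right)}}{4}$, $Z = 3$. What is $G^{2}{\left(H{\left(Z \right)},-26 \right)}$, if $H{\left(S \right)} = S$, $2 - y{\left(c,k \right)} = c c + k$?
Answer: $49$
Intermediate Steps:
$y{\left(c,k \right)} = 2 - k - c^{2}$ ($y{\left(c,k \right)} = 2 - \left(c c + k\right) = 2 - \left(c^{2} + k\right) = 2 - \left(k + c^{2}\right) = 2 - k - c^{2}$)
$G{\left(X,h \right)} = \frac{1}{4} - \frac{h}{4} + \frac{X}{12}$ ($G{\left(X,h \right)} = \frac{X}{12} + \frac{2 - h - \left(-1\right)^{2}}{4} = X \frac{1}{12} + \left(2 - h - 1\right) \frac{1}{4} = \frac{X}{12} + \left(2 - h - 1\right) \frac{1}{4} = \frac{X}{12} + \left(1 - h\right) \frac{1}{4} = \frac{X}{12} - \left(- \frac{1}{4} + \frac{h}{4}\right) = \frac{1}{4} - \frac{h}{4} + \frac{X}{12}$)
$G^{2}{\left(H{\left(Z \right)},-26 \right)} = \left(\frac{1}{4} - - \frac{13}{2} + \frac{1}{12} \cdot 3\right)^{2} = \left(\frac{1}{4} + \frac{13}{2} + \frac{1}{4}\right)^{2} = 7^{2} = 49$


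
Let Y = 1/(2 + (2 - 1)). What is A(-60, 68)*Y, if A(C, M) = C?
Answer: -20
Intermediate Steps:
Y = 1/3 (Y = 1/(2 + 1) = 1/3 ≈ 0.33333)
A(-60, 68)*Y = -60*1/3 = -20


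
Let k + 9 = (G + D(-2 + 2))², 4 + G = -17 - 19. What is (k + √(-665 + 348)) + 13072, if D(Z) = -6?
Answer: 15179 + I*√317 ≈ 15179.0 + 17.805*I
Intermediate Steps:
G = -40 (G = -4 + (-17 - 19) = -4 - 36 = -40)
k = 2107 (k = -9 + (-40 - 6)² = -9 + (-46)² = -9 + 2116 = 2107)
(k + √(-665 + 348)) + 13072 = (2107 + √(-665 + 348)) + 13072 = (2107 + √(-317)) + 13072 = (2107 + I*√317) + 13072 = 15179 + I*√317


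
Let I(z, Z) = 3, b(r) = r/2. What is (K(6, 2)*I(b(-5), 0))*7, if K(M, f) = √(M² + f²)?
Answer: 42*√10 ≈ 132.82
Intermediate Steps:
b(r) = r/2 (b(r) = r*(½) = r/2)
(K(6, 2)*I(b(-5), 0))*7 = (√(6² + 2²)*3)*7 = (√(36 + 4)*3)*7 = (√40*3)*7 = ((2*√10)*3)*7 = (6*√10)*7 = 42*√10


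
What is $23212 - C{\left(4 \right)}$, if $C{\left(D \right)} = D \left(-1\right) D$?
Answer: $23228$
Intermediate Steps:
$C{\left(D \right)} = - D^{2}$ ($C{\left(D \right)} = - D D = - D^{2}$)
$23212 - C{\left(4 \right)} = 23212 - - 4^{2} = 23212 - \left(-1\right) 16 = 23212 - -16 = 23212 + 16 = 23228$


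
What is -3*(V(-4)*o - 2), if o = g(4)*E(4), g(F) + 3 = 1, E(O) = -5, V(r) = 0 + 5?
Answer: -144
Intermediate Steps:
V(r) = 5
g(F) = -2 (g(F) = -3 + 1 = -2)
o = 10 (o = -2*(-5) = 10)
-3*(V(-4)*o - 2) = -3*(5*10 - 2) = -3*(50 - 2) = -3*48 = -144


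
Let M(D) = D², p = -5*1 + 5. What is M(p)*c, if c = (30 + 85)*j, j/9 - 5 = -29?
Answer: 0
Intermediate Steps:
j = -216 (j = 45 + 9*(-29) = 45 - 261 = -216)
p = 0 (p = -5 + 5 = 0)
c = -24840 (c = (30 + 85)*(-216) = 115*(-216) = -24840)
M(p)*c = 0²*(-24840) = 0*(-24840) = 0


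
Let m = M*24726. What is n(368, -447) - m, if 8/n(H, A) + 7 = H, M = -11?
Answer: 98186954/361 ≈ 2.7199e+5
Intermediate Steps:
n(H, A) = 8/(-7 + H)
m = -271986 (m = -11*24726 = -271986)
n(368, -447) - m = 8/(-7 + 368) - 1*(-271986) = 8/361 + 271986 = 98186954/361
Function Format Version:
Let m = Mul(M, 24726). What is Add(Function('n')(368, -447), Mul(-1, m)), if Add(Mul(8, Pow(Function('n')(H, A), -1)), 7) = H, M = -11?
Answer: Rational(98186954, 361) ≈ 2.7199e+5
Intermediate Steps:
Function('n')(H, A) = Mul(8, Pow(Add(-7, H), -1))
m = -271986 (m = Mul(-11, 24726) = -271986)
Add(Function('n')(368, -447), Mul(-1, m)) = Add(Mul(8, Pow(Add(-7, 368), -1)), Mul(-1, -271986)) = Add(Mul(8, Pow(361, -1)), 271986) = Add(Mul(8, Rational(1, 361)), 271986) = Add(Rational(8, 361), 271986) = Rational(98186954, 361)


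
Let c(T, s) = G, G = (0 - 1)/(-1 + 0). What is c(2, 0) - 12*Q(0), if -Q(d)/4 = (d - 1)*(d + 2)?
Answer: -95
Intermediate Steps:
G = 1 (G = -1/(-1) = -1*(-1) = 1)
c(T, s) = 1
Q(d) = -4*(-1 + d)*(2 + d) (Q(d) = -4*(d - 1)*(d + 2) = -4*(-1 + d)*(2 + d))
c(2, 0) - 12*Q(0) = 1 - 12*(8 - 4*0 - 4*0**2) = 1 - 12*(8 + 0 - 4*0) = 1 - 12*(8 + 0 + 0) = 1 - 12*8 = 1 - 96 = -95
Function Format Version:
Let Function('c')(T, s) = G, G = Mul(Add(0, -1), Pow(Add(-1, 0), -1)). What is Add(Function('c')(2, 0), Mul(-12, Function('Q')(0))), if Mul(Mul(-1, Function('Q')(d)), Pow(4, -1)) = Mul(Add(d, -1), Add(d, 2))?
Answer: -95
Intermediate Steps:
G = 1 (G = Mul(-1, Pow(-1, -1)) = Mul(-1, -1) = 1)
Function('c')(T, s) = 1
Function('Q')(d) = Mul(-4, Add(-1, d), Add(2, d)) (Function('Q')(d) = Mul(-4, Mul(Add(d, -1), Add(d, 2))) = Mul(-4, Mul(Add(-1, d), Add(2, d))) = Mul(-4, Add(-1, d), Add(2, d)))
Add(Function('c')(2, 0), Mul(-12, Function('Q')(0))) = Add(1, Mul(-12, Add(8, Mul(-4, 0), Mul(-4, Pow(0, 2))))) = Add(1, Mul(-12, Add(8, 0, Mul(-4, 0)))) = Add(1, Mul(-12, Add(8, 0, 0))) = Add(1, Mul(-12, 8)) = Add(1, -96) = -95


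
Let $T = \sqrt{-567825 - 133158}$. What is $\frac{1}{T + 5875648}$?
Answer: $\frac{5875648}{34523240120887} - \frac{3 i \sqrt{77887}}{34523240120887} \approx 1.7019 \cdot 10^{-7} - 2.4252 \cdot 10^{-11} i$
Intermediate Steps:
$T = 3 i \sqrt{77887}$ ($T = \sqrt{-700983} = 3 i \sqrt{77887} \approx 837.25 i$)
$\frac{1}{T + 5875648} = \frac{1}{3 i \sqrt{77887} + 5875648} = \frac{1}{5875648 + 3 i \sqrt{77887}}$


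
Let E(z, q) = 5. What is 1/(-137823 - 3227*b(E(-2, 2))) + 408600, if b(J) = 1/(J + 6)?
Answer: 620777807989/1519280 ≈ 4.0860e+5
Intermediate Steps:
b(J) = 1/(6 + J)
1/(-137823 - 3227*b(E(-2, 2))) + 408600 = 1/(-137823 - 3227/(6 + 5)) + 408600 = 1/(-137823 - 3227/11) + 408600 = 1/(-1519280/11) + 408600 = -11/1519280 + 408600 = 620777807989/1519280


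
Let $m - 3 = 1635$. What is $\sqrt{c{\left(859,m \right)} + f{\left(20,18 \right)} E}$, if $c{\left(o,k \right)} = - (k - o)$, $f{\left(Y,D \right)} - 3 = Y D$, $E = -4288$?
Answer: $i \sqrt{1557323} \approx 1247.9 i$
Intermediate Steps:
$m = 1638$ ($m = 3 + 1635 = 1638$)
$f{\left(Y,D \right)} = 3 + D Y$ ($f{\left(Y,D \right)} = 3 + Y D = 3 + D Y$)
$c{\left(o,k \right)} = o - k$
$\sqrt{c{\left(859,m \right)} + f{\left(20,18 \right)} E} = \sqrt{\left(859 - 1638\right) + \left(3 + 18 \cdot 20\right) \left(-4288\right)} = \sqrt{\left(859 - 1638\right) + \left(3 + 360\right) \left(-4288\right)} = \sqrt{-779 + 363 \left(-4288\right)} = \sqrt{-779 - 1556544} = \sqrt{-1557323} = i \sqrt{1557323}$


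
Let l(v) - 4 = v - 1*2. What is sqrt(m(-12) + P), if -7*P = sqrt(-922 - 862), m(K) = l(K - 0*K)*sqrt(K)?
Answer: sqrt(14)*sqrt(I*(-sqrt(446) - 70*sqrt(3)))/7 ≈ 4.5097 - 4.5097*I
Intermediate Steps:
l(v) = 2 + v (l(v) = 4 + (v - 1*2) = 4 + (v - 2) = 4 + (-2 + v) = 2 + v)
m(K) = sqrt(K)*(2 + K) (m(K) = (2 + (K - 0*K))*sqrt(K) = (2 + (K - 1*0))*sqrt(K) = (2 + (K + 0))*sqrt(K) = (2 + K)*sqrt(K) = sqrt(K)*(2 + K))
P = -2*I*sqrt(446)/7 (P = -sqrt(-922 - 862)/7 = -2*I*sqrt(446)/7 ≈ -6.0339*I)
sqrt(m(-12) + P) = sqrt(sqrt(-12)*(2 - 12) - 2*I*sqrt(446)/7) = sqrt((2*I*sqrt(3))*(-10) - 2*I*sqrt(446)/7) = sqrt(-20*I*sqrt(3) - 2*I*sqrt(446)/7)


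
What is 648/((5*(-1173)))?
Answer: -216/1955 ≈ -0.11049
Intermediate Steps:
648/((5*(-1173))) = 648/(-5865) = 648*(-1/5865) = -216/1955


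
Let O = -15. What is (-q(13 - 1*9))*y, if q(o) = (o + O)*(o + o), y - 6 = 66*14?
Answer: 81840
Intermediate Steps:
y = 930 (y = 6 + 66*14 = 6 + 924 = 930)
q(o) = 2*o*(-15 + o) (q(o) = (o - 15)*(o + o) = (-15 + o)*(2*o) = 2*o*(-15 + o))
(-q(13 - 1*9))*y = -2*(13 - 1*9)*(-15 + (13 - 1*9))*930 = -2*(13 - 9)*(-15 + (13 - 9))*930 = -2*4*(-15 + 4)*930 = -2*4*(-11)*930 = -1*(-88)*930 = 88*930 = 81840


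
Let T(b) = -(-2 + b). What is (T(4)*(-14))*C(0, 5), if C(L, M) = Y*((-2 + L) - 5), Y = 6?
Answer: -1176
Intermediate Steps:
T(b) = 2 - b
C(L, M) = -42 + 6*L (C(L, M) = 6*((-2 + L) - 5) = 6*(-7 + L) = -42 + 6*L)
(T(4)*(-14))*C(0, 5) = ((2 - 1*4)*(-14))*(-42 + 6*0) = ((2 - 4)*(-14))*(-42 + 0) = -2*(-14)*(-42) = 28*(-42) = -1176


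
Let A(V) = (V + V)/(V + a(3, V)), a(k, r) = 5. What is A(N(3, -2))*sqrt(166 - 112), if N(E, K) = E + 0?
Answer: 9*sqrt(6)/4 ≈ 5.5114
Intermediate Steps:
N(E, K) = E
A(V) = 2*V/(5 + V) (A(V) = (V + V)/(V + 5) = (2*V)/(5 + V) = 2*V/(5 + V))
A(N(3, -2))*sqrt(166 - 112) = (2*3/(5 + 3))*sqrt(166 - 112) = (2*3/8)*sqrt(54) = (2*3*(1/8))*(3*sqrt(6)) = 3*(3*sqrt(6))/4 = 9*sqrt(6)/4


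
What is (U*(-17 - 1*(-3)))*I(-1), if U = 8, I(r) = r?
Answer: 112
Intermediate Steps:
(U*(-17 - 1*(-3)))*I(-1) = (8*(-17 - 1*(-3)))*(-1) = (8*(-17 + 3))*(-1) = (8*(-14))*(-1) = -112*(-1) = 112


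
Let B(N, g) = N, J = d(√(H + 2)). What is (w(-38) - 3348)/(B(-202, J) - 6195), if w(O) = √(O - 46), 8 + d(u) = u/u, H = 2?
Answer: 3348/6397 - 2*I*√21/6397 ≈ 0.52337 - 0.0014327*I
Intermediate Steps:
d(u) = -7 (d(u) = -8 + u/u = -8 + 1 = -7)
w(O) = √(-46 + O)
J = -7
(w(-38) - 3348)/(B(-202, J) - 6195) = (√(-46 - 38) - 3348)/(-202 - 6195) = (√(-84) - 3348)/(-6397) = (2*I*√21 - 3348)*(-1/6397) = (-3348 + 2*I*√21)*(-1/6397) = 3348/6397 - 2*I*√21/6397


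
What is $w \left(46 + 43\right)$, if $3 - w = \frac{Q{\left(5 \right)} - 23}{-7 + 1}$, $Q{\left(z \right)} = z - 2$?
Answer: $- \frac{89}{3} \approx -29.667$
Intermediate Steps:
$Q{\left(z \right)} = -2 + z$ ($Q{\left(z \right)} = z - 2 = -2 + z$)
$w = - \frac{1}{3}$ ($w = 3 - \frac{\left(-2 + 5\right) - 23}{-7 + 1} = 3 - \frac{3 - 23}{-6} = 3 - \left(-20\right) \left(- \frac{1}{6}\right) = 3 - \frac{10}{3} = - \frac{1}{3} \approx -0.33333$)
$w \left(46 + 43\right) = - \frac{46 + 43}{3} = \left(- \frac{1}{3}\right) 89 = - \frac{89}{3}$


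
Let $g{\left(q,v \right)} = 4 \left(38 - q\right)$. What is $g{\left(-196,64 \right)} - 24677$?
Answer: $-23741$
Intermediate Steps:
$g{\left(q,v \right)} = 152 - 4 q$
$g{\left(-196,64 \right)} - 24677 = \left(152 - -784\right) - 24677 = \left(152 + 784\right) - 24677 = 936 - 24677 = -23741$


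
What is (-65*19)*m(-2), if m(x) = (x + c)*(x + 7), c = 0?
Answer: 12350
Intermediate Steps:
m(x) = x*(7 + x) (m(x) = (x + 0)*(x + 7) = x*(7 + x))
(-65*19)*m(-2) = (-65*19)*(-2*(7 - 2)) = -(-2470)*5 = -1235*(-10) = 12350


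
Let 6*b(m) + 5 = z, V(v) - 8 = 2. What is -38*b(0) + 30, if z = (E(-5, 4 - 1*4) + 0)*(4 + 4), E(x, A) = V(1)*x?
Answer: 2595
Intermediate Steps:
V(v) = 10 (V(v) = 8 + 2 = 10)
E(x, A) = 10*x
z = -400 (z = (10*(-5) + 0)*(4 + 4) = (-50 + 0)*8 = -50*8 = -400)
b(m) = -135/2 (b(m) = -5/6 + (1/6)*(-400) = -5/6 - 200/3 = -135/2)
-38*b(0) + 30 = -38*(-135/2) + 30 = 2565 + 30 = 2595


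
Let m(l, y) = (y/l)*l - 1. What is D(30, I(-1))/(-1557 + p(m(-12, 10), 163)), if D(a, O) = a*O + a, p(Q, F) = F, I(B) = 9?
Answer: -150/697 ≈ -0.21521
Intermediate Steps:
m(l, y) = -1 + y (m(l, y) = y - 1 = -1 + y)
D(a, O) = a + O*a (D(a, O) = O*a + a = a + O*a)
D(30, I(-1))/(-1557 + p(m(-12, 10), 163)) = (30*(1 + 9))/(-1557 + 163) = (30*10)/(-1394) = 300*(-1/1394) = -150/697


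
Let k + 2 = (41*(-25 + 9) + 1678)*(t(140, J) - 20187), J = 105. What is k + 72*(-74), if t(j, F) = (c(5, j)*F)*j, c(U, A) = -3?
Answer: -65706644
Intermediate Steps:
t(j, F) = -3*F*j (t(j, F) = (-3*F)*j = -3*F*j)
k = -65701316 (k = -2 + (41*(-25 + 9) + 1678)*(-3*105*140 - 20187) = -2 + (41*(-16) + 1678)*(-44100 - 20187) = -2 + (-656 + 1678)*(-64287) = -2 + 1022*(-64287) = -2 - 65701314 = -65701316)
k + 72*(-74) = -65701316 + 72*(-74) = -65701316 - 5328 = -65706644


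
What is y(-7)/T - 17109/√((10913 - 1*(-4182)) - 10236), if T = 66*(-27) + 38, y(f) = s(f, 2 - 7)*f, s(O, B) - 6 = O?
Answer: -7/1744 - 17109*√4859/4859 ≈ -245.45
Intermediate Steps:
s(O, B) = 6 + O
y(f) = f*(6 + f) (y(f) = (6 + f)*f = f*(6 + f))
T = -1744 (T = -1782 + 38 = -1744)
y(-7)/T - 17109/√((10913 - 1*(-4182)) - 10236) = -7*(6 - 7)/(-1744) - 17109/√((10913 - 1*(-4182)) - 10236) = -7*(-1)*(-1/1744) - 17109/√((10913 + 4182) - 10236) = 7*(-1/1744) - 17109/√(15095 - 10236) = -7/1744 - 17109*√4859/4859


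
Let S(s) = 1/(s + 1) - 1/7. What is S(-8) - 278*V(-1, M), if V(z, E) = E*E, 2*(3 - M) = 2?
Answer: -7786/7 ≈ -1112.3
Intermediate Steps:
M = 2 (M = 3 - 1/2*2 = 3 - 1 = 2)
V(z, E) = E**2
S(s) = -1/7 + 1/(1 + s) (S(s) = 1/(1 + s) - 1*1/7 = 1/(1 + s) - 1/7 = -1/7 + 1/(1 + s))
S(-8) - 278*V(-1, M) = (6 - 1*(-8))/(7*(1 - 8)) - 278*2**2 = (1/7)*(6 + 8)/(-7) - 278*4 = (1/7)*(-1/7)*14 - 1112 = -2/7 - 1112 = -7786/7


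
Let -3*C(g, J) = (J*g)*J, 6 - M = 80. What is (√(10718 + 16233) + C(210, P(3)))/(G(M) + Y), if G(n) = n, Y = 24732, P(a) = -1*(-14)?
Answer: -6860/12329 + √26951/24658 ≈ -0.54975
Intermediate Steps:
P(a) = 14
M = -74 (M = 6 - 1*80 = 6 - 80 = -74)
C(g, J) = -g*J²/3 (C(g, J) = -J*g*J/3 = -g*J²/3)
(√(10718 + 16233) + C(210, P(3)))/(G(M) + Y) = (√(10718 + 16233) - ⅓*210*14²)/(-74 + 24732) = (√26951 - ⅓*210*196)/24658 = (√26951 - 13720)*(1/24658) = (-13720 + √26951)*(1/24658) = -6860/12329 + √26951/24658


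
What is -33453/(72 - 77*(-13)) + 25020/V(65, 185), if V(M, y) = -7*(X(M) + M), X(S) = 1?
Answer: -7050291/82621 ≈ -85.333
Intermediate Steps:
V(M, y) = -7 - 7*M (V(M, y) = -7*(1 + M) = -7 - 7*M)
-33453/(72 - 77*(-13)) + 25020/V(65, 185) = -33453/(72 - 77*(-13)) + 25020/(-7 - 7*65) = -33453/(72 + 1001) + 25020/(-7 - 455) = -33453/1073 + 25020/(-462) = -33453*1/1073 + 25020*(-1/462) = -33453/1073 - 4170/77 = -7050291/82621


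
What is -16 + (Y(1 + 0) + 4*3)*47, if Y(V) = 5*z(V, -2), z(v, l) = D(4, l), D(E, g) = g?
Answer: 78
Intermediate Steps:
z(v, l) = l
Y(V) = -10 (Y(V) = 5*(-2) = -10)
-16 + (Y(1 + 0) + 4*3)*47 = -16 + (-10 + 4*3)*47 = -16 + (-10 + 12)*47 = -16 + 2*47 = -16 + 94 = 78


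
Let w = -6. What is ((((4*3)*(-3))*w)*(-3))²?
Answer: 419904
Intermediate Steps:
((((4*3)*(-3))*w)*(-3))² = ((((4*3)*(-3))*(-6))*(-3))² = (((12*(-3))*(-6))*(-3))² = (-36*(-6)*(-3))² = (216*(-3))² = (-648)² = 419904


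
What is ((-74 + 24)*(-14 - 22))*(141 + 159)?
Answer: 540000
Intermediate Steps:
((-74 + 24)*(-14 - 22))*(141 + 159) = -50*(-36)*300 = 1800*300 = 540000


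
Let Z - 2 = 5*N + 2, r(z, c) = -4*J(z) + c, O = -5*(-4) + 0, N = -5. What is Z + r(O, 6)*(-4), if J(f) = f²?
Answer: 6355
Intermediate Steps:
O = 20 (O = 20 + 0 = 20)
r(z, c) = c - 4*z² (r(z, c) = -4*z² + c = c - 4*z²)
Z = -21 (Z = 2 + (5*(-5) + 2) = 2 + (-25 + 2) = 2 - 23 = -21)
Z + r(O, 6)*(-4) = -21 + (6 - 4*20²)*(-4) = -21 + (6 - 4*400)*(-4) = -21 + (6 - 1600)*(-4) = -21 - 1594*(-4) = -21 + 6376 = 6355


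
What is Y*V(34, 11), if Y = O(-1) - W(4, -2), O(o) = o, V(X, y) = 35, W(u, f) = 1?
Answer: -70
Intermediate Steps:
Y = -2 (Y = -1 - 1*1 = -1 - 1 = -2)
Y*V(34, 11) = -2*35 = -70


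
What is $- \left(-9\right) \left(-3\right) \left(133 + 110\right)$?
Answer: $-6561$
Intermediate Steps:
$- \left(-9\right) \left(-3\right) \left(133 + 110\right) = - 27 \cdot 243 = \left(-1\right) 6561 = -6561$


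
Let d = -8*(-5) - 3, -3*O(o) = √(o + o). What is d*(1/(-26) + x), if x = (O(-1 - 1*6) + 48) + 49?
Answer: 93277/26 - 37*I*√14/3 ≈ 3587.6 - 46.147*I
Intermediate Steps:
O(o) = -√2*√o/3 (O(o) = -√(o + o)/3 = -√2*√o/3)
d = 37 (d = 40 - 3 = 37)
x = 97 - I*√14/3 (x = (-√2*√(-1 - 1*6)/3 + 48) + 49 = (-√2*√(-1 - 6)/3 + 48) + 49 = (-√2*√(-7)/3 + 48) + 49 = (-√2*I*√7/3 + 48) + 49 = (-I*√14/3 + 48) + 49 = (48 - I*√14/3) + 49 = 97 - I*√14/3 ≈ 97.0 - 1.2472*I)
d*(1/(-26) + x) = 37*(1/(-26) + (97 - I*√14/3)) = 37*(-1/26 + (97 - I*√14/3)) = 37*(2521/26 - I*√14/3) = 93277/26 - 37*I*√14/3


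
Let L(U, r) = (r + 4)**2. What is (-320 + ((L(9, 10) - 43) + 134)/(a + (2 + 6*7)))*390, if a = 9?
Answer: -6502470/53 ≈ -1.2269e+5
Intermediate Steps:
L(U, r) = (4 + r)**2
(-320 + ((L(9, 10) - 43) + 134)/(a + (2 + 6*7)))*390 = (-320 + (((4 + 10)**2 - 43) + 134)/(9 + (2 + 6*7)))*390 = (-320 + ((14**2 - 43) + 134)/(9 + (2 + 42)))*390 = (-320 + ((196 - 43) + 134)/(9 + 44))*390 = (-320 + (153 + 134)/53)*390 = (-320 + 287*(1/53))*390 = (-320 + 287/53)*390 = -16673/53*390 = -6502470/53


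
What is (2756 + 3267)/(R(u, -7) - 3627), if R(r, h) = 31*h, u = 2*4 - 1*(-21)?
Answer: -6023/3844 ≈ -1.5669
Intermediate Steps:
u = 29 (u = 8 + 21 = 29)
(2756 + 3267)/(R(u, -7) - 3627) = (2756 + 3267)/(31*(-7) - 3627) = 6023/(-217 - 3627) = 6023/(-3844) = 6023*(-1/3844) = -6023/3844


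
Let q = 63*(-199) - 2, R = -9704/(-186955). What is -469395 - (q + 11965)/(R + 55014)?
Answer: -2413899425231530/5142576037 ≈ -4.6940e+5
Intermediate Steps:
R = 9704/186955 (R = -9704*(-1/186955) = 9704/186955 ≈ 0.051906)
q = -12539 (q = -12537 - 2 = -12539)
-469395 - (q + 11965)/(R + 55014) = -469395 - (-12539 + 11965)/(9704/186955 + 55014) = -469395 - (-574)/10285152074/186955 = -469395 - (-574)*186955/10285152074 = -469395 - 1*(-53656085/5142576037) = -469395 + 53656085/5142576037 = -2413899425231530/5142576037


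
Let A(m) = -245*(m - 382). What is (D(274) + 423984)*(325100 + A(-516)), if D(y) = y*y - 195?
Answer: 271936300150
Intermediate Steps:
D(y) = -195 + y**2 (D(y) = y**2 - 195 = -195 + y**2)
A(m) = 93590 - 245*m (A(m) = -245*(-382 + m) = 93590 - 245*m)
(D(274) + 423984)*(325100 + A(-516)) = ((-195 + 274**2) + 423984)*(325100 + (93590 - 245*(-516))) = ((-195 + 75076) + 423984)*(325100 + (93590 + 126420)) = (74881 + 423984)*(325100 + 220010) = 498865*545110 = 271936300150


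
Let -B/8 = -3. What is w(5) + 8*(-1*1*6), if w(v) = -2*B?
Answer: -96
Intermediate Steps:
B = 24 (B = -8*(-3) = 24)
w(v) = -48 (w(v) = -2*24 = -48)
w(5) + 8*(-1*1*6) = -48 + 8*(-1*1*6) = -48 + 8*(-1*6) = -48 + 8*(-6) = -48 - 48 = -96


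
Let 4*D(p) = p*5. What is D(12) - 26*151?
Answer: -3911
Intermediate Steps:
D(p) = 5*p/4 (D(p) = (p*5)/4 = (5*p)/4 = 5*p/4)
D(12) - 26*151 = (5/4)*12 - 26*151 = 15 - 3926 = -3911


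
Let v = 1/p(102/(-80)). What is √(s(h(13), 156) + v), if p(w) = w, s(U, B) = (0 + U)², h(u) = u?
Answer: √437529/51 ≈ 12.970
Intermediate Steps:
s(U, B) = U²
v = -40/51 (v = 1/(102/(-80)) = 1/(102*(-1/80)) = 1/(-51/40) = -40/51 ≈ -0.78431)
√(s(h(13), 156) + v) = √(13² - 40/51) = √(169 - 40/51) = √(8579/51) = √437529/51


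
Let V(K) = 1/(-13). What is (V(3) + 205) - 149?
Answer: 727/13 ≈ 55.923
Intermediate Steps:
V(K) = -1/13
(V(3) + 205) - 149 = (-1/13 + 205) - 149 = 2664/13 - 149 = 727/13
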